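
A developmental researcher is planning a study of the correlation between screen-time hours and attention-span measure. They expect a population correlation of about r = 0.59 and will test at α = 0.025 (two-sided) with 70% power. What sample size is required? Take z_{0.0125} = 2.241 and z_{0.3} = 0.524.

Fisher's z: C = ½·ln((1+r)/(1−r)) = ½·ln(3.8780) = 0.6777.
n = ((z_{α/2} + z_β)/C)² + 3.
(2.241 + 0.524) / 0.6777 = 2.765 / 0.6777 = 4.080.
n = 4.080² + 3 = 16.65 + 3 = 19.6.
Round up.

n = 20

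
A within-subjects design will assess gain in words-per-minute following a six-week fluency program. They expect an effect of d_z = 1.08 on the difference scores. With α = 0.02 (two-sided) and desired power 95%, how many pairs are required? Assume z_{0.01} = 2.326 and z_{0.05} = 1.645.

For a paired (one-sample on differences) test: n = ((z_{α/2} + z_β) / d)².
z_{α/2} + z_β = 2.326 + 1.645 = 3.971.
n = (3.971 / 1.08)² = 3.677² = 13.52.
Round up.

n = 14 pairs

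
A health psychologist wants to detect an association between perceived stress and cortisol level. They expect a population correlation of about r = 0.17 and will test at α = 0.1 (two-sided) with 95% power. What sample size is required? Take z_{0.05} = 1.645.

n = 371

Fisher's z: C = ½·ln((1+r)/(1−r)) = ½·ln(1.4096) = 0.1717.
n = ((z_{α/2} + z_β)/C)² + 3.
(1.645 + 1.645) / 0.1717 = 3.290 / 0.1717 = 19.161.
n = 19.161² + 3 = 367.16 + 3 = 370.2.
Round up.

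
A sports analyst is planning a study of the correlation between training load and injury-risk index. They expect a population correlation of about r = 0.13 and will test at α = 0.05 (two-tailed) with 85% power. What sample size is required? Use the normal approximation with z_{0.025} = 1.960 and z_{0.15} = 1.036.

n = 529

Fisher's z: C = ½·ln((1+r)/(1−r)) = ½·ln(1.2989) = 0.1307.
n = ((z_{α/2} + z_β)/C)² + 3.
(1.960 + 1.036) / 0.1307 = 2.996 / 0.1307 = 22.923.
n = 22.923² + 3 = 525.45 + 3 = 528.5.
Round up.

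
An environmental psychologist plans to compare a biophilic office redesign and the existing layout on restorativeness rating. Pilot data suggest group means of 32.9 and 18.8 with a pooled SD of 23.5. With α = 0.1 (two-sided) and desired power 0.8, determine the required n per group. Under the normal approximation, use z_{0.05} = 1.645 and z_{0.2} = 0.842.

n = 35 per group

Cohen's d = |M₁ − M₂| / SD_pooled = |32.9 − 18.8| / 23.5 = 14.1 / 23.5 = 0.600.
For two independent groups with equal n: n = 2·((z_{α/2} + z_β) / d)².
z_{α/2} + z_β = 1.645 + 0.842 = 2.487.
n = 2 × (2.487 / 0.600)² = 2 × 4.145² = 2 × 17.18 = 34.4.
Round up to the next whole participant.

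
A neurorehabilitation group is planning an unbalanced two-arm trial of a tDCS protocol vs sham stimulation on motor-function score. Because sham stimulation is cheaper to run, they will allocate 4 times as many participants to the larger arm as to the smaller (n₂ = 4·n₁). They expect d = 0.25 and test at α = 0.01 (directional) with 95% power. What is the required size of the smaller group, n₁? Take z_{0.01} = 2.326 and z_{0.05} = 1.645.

With allocation ratio k = n₂/n₁ = 4, Var(x̄₁−x̄₂) = σ²(1/n₁ + 1/(k·n₁)) = σ²·(k+1)/(k·n₁).
So n₁ = (1 + 1/k)·((z_{α} + z_β)/d)² = 1.250 × (3.971/0.25)².
n₁ = 1.250 × 252.30 = 315.4.
Round up: n₁ = 316, giving n₂ = 4 × 316 = 1264.

n₁ = 316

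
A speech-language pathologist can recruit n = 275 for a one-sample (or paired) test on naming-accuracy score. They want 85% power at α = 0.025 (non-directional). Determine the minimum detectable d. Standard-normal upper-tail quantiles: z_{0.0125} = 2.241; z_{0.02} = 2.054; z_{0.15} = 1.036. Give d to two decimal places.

For a single sample (or paired design) of n = 275: d_min = (z_{α/2} + z_β)/√n.
z-sum = 2.241 + 1.036 = 3.277.
d_min = 3.277 / √275 = 3.277 / 16.583 = 0.198.

d_min ≈ 0.20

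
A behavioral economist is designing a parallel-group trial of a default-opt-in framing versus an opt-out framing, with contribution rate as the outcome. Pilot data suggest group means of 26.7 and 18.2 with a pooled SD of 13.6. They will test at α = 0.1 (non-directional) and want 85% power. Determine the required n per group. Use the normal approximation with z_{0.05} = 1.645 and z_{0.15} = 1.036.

n = 37 per group

Cohen's d = |M₁ − M₂| / SD_pooled = |26.7 − 18.2| / 13.6 = 8.5 / 13.6 = 0.625.
For two independent groups with equal n: n = 2·((z_{α/2} + z_β) / d)².
z_{α/2} + z_β = 1.645 + 1.036 = 2.681.
n = 2 × (2.681 / 0.625)² = 2 × 4.290² = 2 × 18.40 = 36.8.
Round up to the next whole participant.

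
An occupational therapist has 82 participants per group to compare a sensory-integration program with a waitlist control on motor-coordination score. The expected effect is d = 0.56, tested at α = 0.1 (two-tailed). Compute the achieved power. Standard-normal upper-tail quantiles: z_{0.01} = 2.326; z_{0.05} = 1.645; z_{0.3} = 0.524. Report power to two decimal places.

For two equal groups, power = Φ(d·√(n/2) − z_{α/2}).
d·√(n/2) = 0.56 × √(82/2) = 0.56 × 6.403 = 3.586.
z_β = 3.586 − 1.645 = 1.941.
Power = Φ(1.941) = 0.974.

power ≈ 0.97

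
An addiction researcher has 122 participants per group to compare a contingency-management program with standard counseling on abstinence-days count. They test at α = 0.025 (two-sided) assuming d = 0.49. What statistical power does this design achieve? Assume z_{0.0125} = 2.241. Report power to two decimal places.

For two equal groups, power = Φ(d·√(n/2) − z_{α/2}).
d·√(n/2) = 0.49 × √(122/2) = 0.49 × 7.810 = 3.827.
z_β = 3.827 − 2.241 = 1.586.
Power = Φ(1.586) = 0.944.

power ≈ 0.94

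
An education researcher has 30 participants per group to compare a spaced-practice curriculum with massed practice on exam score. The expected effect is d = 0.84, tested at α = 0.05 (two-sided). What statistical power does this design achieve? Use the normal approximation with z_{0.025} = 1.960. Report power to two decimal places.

power ≈ 0.90

For two equal groups, power = Φ(d·√(n/2) − z_{α/2}).
d·√(n/2) = 0.84 × √(30/2) = 0.84 × 3.873 = 3.253.
z_β = 3.253 − 1.960 = 1.293.
Power = Φ(1.293) = 0.902.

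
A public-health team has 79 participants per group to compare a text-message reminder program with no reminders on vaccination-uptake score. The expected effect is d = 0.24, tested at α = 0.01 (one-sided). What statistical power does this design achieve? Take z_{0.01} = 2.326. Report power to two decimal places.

power ≈ 0.21

For two equal groups, power = Φ(d·√(n/2) − z_{α}).
d·√(n/2) = 0.24 × √(79/2) = 0.24 × 6.285 = 1.508.
z_β = 1.508 − 2.326 = -0.818.
Power = Φ(-0.818) = 0.207.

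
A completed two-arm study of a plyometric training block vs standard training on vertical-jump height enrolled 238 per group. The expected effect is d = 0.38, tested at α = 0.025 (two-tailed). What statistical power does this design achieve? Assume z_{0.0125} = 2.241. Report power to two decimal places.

power ≈ 0.97

For two equal groups, power = Φ(d·√(n/2) − z_{α/2}).
d·√(n/2) = 0.38 × √(238/2) = 0.38 × 10.909 = 4.145.
z_β = 4.145 − 2.241 = 1.904.
Power = Φ(1.904) = 0.972.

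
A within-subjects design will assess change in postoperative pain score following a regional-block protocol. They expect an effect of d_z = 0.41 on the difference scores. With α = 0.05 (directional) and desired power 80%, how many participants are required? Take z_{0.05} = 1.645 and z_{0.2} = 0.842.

For a paired (one-sample on differences) test: n = ((z_{α} + z_β) / d)².
z_{α} + z_β = 1.645 + 0.842 = 2.487.
n = (2.487 / 0.41)² = 6.066² = 36.79.
Round up.

n = 37 pairs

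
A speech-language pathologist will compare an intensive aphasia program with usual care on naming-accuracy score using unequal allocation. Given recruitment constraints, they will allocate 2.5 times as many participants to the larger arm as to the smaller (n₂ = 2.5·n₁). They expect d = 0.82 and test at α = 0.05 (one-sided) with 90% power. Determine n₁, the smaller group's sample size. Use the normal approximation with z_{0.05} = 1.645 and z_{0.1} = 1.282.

n₁ = 18

With allocation ratio k = n₂/n₁ = 2.5, Var(x̄₁−x̄₂) = σ²(1/n₁ + 1/(k·n₁)) = σ²·(k+1)/(k·n₁).
So n₁ = (1 + 1/k)·((z_{α} + z_β)/d)² = 1.400 × (2.927/0.82)².
n₁ = 1.400 × 12.74 = 17.8.
Round up: n₁ = 18, giving n₂ = 2.5 × 18 = 45.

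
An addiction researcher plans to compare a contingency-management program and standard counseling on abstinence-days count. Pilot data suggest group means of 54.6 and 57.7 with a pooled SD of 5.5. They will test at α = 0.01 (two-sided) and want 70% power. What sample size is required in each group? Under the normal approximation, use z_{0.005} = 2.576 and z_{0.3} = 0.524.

n = 61 per group

Cohen's d = |M₁ − M₂| / SD_pooled = |54.6 − 57.7| / 5.5 = 3.1 / 5.5 = 0.564.
For two independent groups with equal n: n = 2·((z_{α/2} + z_β) / d)².
z_{α/2} + z_β = 2.576 + 0.524 = 3.100.
n = 2 × (3.100 / 0.564)² = 2 × 5.496² = 2 × 30.21 = 60.4.
Round up to the next whole participant.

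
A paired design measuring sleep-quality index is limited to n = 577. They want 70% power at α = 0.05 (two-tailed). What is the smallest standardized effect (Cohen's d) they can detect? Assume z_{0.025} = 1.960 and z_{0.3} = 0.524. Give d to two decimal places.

d_min ≈ 0.10

For a single sample (or paired design) of n = 577: d_min = (z_{α/2} + z_β)/√n.
z-sum = 1.960 + 0.524 = 2.484.
d_min = 2.484 / √577 = 2.484 / 24.021 = 0.103.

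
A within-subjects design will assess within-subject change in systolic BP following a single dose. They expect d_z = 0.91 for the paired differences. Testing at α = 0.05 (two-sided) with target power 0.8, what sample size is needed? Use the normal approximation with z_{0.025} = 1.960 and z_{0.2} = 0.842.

n = 10 pairs

For a paired (one-sample on differences) test: n = ((z_{α/2} + z_β) / d)².
z_{α/2} + z_β = 1.960 + 0.842 = 2.802.
n = (2.802 / 0.91)² = 3.079² = 9.48.
Round up.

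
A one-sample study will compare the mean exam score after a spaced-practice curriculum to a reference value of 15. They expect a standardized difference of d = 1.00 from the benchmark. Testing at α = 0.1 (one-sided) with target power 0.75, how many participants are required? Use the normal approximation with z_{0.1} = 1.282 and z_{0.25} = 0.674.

For a one-sample test: n = ((z_{α} + z_β) / d)².
z_{α} + z_β = 1.282 + 0.674 = 1.956.
n = (1.956 / 1.00)² = 1.956² = 3.83.
Round up.

n = 4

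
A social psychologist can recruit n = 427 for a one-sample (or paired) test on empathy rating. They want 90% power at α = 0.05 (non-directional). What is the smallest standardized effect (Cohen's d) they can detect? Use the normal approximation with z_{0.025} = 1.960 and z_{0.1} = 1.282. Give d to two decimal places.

For a single sample (or paired design) of n = 427: d_min = (z_{α/2} + z_β)/√n.
z-sum = 1.960 + 1.282 = 3.242.
d_min = 3.242 / √427 = 3.242 / 20.664 = 0.157.

d_min ≈ 0.16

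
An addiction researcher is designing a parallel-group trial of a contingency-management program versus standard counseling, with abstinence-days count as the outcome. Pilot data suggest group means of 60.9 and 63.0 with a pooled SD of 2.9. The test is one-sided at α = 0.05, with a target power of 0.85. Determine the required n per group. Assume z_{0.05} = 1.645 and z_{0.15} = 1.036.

n = 28 per group

Cohen's d = |M₁ − M₂| / SD_pooled = |60.9 − 63.0| / 2.9 = 2.1 / 2.9 = 0.724.
For two independent groups with equal n: n = 2·((z_{α} + z_β) / d)².
z_{α} + z_β = 1.645 + 1.036 = 2.681.
n = 2 × (2.681 / 0.724)² = 2 × 3.703² = 2 × 13.71 = 27.4.
Round up to the next whole participant.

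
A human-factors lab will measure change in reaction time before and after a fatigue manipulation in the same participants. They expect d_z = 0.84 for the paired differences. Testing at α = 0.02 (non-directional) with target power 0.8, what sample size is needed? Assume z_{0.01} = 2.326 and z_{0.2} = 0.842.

n = 15 pairs

For a paired (one-sample on differences) test: n = ((z_{α/2} + z_β) / d)².
z_{α/2} + z_β = 2.326 + 0.842 = 3.168.
n = (3.168 / 0.84)² = 3.771² = 14.22.
Round up.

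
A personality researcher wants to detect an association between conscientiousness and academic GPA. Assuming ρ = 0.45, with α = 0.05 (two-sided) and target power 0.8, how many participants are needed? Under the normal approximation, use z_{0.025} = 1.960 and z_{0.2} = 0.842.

n = 37

Fisher's z: C = ½·ln((1+r)/(1−r)) = ½·ln(2.6364) = 0.4847.
n = ((z_{α/2} + z_β)/C)² + 3.
(1.960 + 0.842) / 0.4847 = 2.802 / 0.4847 = 5.781.
n = 5.781² + 3 = 33.42 + 3 = 36.4.
Round up.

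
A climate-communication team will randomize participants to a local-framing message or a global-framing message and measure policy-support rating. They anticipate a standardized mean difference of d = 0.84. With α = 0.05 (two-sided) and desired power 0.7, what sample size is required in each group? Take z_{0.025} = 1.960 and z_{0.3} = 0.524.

For two independent groups with equal n: n = 2·((z_{α/2} + z_β) / d)².
z_{α/2} + z_β = 1.960 + 0.524 = 2.484.
n = 2 × (2.484 / 0.84)² = 2 × 2.957² = 2 × 8.74 = 17.5.
Round up to the next whole participant.

n = 18 per group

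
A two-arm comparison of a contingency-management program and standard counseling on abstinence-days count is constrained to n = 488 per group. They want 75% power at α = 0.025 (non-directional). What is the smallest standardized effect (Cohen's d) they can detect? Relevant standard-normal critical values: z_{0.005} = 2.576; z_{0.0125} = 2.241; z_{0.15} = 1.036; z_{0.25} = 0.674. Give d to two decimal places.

d_min ≈ 0.19

For two independent groups of n = 488 each: d_min = (z_{α/2} + z_β)·√(2/n).
z-sum = 2.241 + 0.674 = 2.915.
d_min = 2.915 × √(2/488) = 2.915 × 0.0640 = 0.187.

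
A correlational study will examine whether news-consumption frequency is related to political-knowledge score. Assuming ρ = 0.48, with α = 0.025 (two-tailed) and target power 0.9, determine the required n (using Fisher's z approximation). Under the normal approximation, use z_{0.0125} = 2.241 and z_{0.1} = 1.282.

Fisher's z: C = ½·ln((1+r)/(1−r)) = ½·ln(2.8462) = 0.5230.
n = ((z_{α/2} + z_β)/C)² + 3.
(2.241 + 1.282) / 0.5230 = 3.523 / 0.5230 = 6.736.
n = 6.736² + 3 = 45.38 + 3 = 48.4.
Round up.

n = 49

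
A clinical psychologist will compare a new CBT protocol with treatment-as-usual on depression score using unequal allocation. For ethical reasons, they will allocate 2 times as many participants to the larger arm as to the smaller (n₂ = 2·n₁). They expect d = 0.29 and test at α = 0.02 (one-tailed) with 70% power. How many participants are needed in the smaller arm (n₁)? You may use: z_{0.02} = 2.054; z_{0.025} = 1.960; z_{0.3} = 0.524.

n₁ = 119

With allocation ratio k = n₂/n₁ = 2, Var(x̄₁−x̄₂) = σ²(1/n₁ + 1/(k·n₁)) = σ²·(k+1)/(k·n₁).
So n₁ = (1 + 1/k)·((z_{α} + z_β)/d)² = 1.500 × (2.578/0.29)².
n₁ = 1.500 × 79.03 = 118.5.
Round up: n₁ = 119, giving n₂ = 2 × 119 = 238.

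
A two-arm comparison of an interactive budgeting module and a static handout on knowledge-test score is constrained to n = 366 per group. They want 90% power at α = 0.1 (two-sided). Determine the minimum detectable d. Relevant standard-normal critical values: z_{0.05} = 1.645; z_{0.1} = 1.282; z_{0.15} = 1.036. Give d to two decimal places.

For two independent groups of n = 366 each: d_min = (z_{α/2} + z_β)·√(2/n).
z-sum = 1.645 + 1.282 = 2.927.
d_min = 2.927 × √(2/366) = 2.927 × 0.0739 = 0.216.

d_min ≈ 0.22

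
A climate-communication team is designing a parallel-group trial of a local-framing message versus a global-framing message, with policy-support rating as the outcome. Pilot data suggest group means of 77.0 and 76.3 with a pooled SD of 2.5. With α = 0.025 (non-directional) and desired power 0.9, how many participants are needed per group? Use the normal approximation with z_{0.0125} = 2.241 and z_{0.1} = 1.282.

n = 317 per group

Cohen's d = |M₁ − M₂| / SD_pooled = |77.0 − 76.3| / 2.5 = 0.7 / 2.5 = 0.280.
For two independent groups with equal n: n = 2·((z_{α/2} + z_β) / d)².
z_{α/2} + z_β = 2.241 + 1.282 = 3.523.
n = 2 × (3.523 / 0.280)² = 2 × 12.582² = 2 × 158.31 = 316.6.
Round up to the next whole participant.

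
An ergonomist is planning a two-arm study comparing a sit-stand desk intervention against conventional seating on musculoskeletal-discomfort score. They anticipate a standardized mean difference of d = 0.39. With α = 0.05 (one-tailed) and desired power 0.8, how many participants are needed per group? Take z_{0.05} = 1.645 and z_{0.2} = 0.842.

n = 82 per group

For two independent groups with equal n: n = 2·((z_{α} + z_β) / d)².
z_{α} + z_β = 1.645 + 0.842 = 2.487.
n = 2 × (2.487 / 0.39)² = 2 × 6.377² = 2 × 40.67 = 81.3.
Round up to the next whole participant.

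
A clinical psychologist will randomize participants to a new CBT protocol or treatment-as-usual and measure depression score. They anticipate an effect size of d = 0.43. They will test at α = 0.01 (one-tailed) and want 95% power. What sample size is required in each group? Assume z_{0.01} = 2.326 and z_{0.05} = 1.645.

For two independent groups with equal n: n = 2·((z_{α} + z_β) / d)².
z_{α} + z_β = 2.326 + 1.645 = 3.971.
n = 2 × (3.971 / 0.43)² = 2 × 9.235² = 2 × 85.28 = 170.6.
Round up to the next whole participant.

n = 171 per group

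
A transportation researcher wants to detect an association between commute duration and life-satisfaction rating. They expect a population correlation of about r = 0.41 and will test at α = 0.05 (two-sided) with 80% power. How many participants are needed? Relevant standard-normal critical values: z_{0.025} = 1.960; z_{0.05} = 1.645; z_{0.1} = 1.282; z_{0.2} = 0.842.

Fisher's z: C = ½·ln((1+r)/(1−r)) = ½·ln(2.3898) = 0.4356.
n = ((z_{α/2} + z_β)/C)² + 3.
(1.960 + 0.842) / 0.4356 = 2.802 / 0.4356 = 6.433.
n = 6.433² + 3 = 41.38 + 3 = 44.4.
Round up.

n = 45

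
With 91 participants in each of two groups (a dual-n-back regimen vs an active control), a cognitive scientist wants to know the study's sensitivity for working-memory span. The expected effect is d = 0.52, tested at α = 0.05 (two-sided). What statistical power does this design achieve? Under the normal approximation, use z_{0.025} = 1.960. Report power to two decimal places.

For two equal groups, power = Φ(d·√(n/2) − z_{α/2}).
d·√(n/2) = 0.52 × √(91/2) = 0.52 × 6.745 = 3.508.
z_β = 3.508 − 1.960 = 1.548.
Power = Φ(1.548) = 0.939.

power ≈ 0.94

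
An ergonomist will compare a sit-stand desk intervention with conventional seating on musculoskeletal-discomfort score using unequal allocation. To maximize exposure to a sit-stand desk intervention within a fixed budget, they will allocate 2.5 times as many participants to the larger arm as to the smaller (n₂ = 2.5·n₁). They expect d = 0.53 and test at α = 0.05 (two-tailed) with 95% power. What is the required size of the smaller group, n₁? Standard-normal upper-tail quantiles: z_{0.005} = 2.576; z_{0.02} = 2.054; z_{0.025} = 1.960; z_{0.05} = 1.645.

With allocation ratio k = n₂/n₁ = 2.5, Var(x̄₁−x̄₂) = σ²(1/n₁ + 1/(k·n₁)) = σ²·(k+1)/(k·n₁).
So n₁ = (1 + 1/k)·((z_{α/2} + z_β)/d)² = 1.400 × (3.605/0.53)².
n₁ = 1.400 × 46.27 = 64.8.
Round up: n₁ = 65, giving n₂ = ⌈2.5 × 65⌉ = ⌈162.5⌉ = 163.

n₁ = 65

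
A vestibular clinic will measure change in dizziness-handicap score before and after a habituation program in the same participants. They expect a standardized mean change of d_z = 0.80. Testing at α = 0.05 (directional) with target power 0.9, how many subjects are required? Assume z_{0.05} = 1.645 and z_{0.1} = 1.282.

For a paired (one-sample on differences) test: n = ((z_{α} + z_β) / d)².
z_{α} + z_β = 1.645 + 1.282 = 2.927.
n = (2.927 / 0.80)² = 3.659² = 13.39.
Round up.

n = 14 pairs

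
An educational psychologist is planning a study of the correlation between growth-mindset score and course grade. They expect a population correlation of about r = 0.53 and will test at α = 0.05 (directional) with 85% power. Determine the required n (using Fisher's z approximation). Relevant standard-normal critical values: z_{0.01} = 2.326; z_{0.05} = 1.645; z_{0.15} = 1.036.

n = 24

Fisher's z: C = ½·ln((1+r)/(1−r)) = ½·ln(3.2553) = 0.5901.
n = ((z_{α} + z_β)/C)² + 3.
(1.645 + 1.036) / 0.5901 = 2.681 / 0.5901 = 4.543.
n = 4.543² + 3 = 20.64 + 3 = 23.6.
Round up.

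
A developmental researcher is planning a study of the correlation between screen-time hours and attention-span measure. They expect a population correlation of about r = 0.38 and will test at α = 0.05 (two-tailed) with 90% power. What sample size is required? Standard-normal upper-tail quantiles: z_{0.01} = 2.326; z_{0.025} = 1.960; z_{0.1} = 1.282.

Fisher's z: C = ½·ln((1+r)/(1−r)) = ½·ln(2.2258) = 0.4001.
n = ((z_{α/2} + z_β)/C)² + 3.
(1.960 + 1.282) / 0.4001 = 3.242 / 0.4001 = 8.103.
n = 8.103² + 3 = 65.66 + 3 = 68.7.
Round up.

n = 69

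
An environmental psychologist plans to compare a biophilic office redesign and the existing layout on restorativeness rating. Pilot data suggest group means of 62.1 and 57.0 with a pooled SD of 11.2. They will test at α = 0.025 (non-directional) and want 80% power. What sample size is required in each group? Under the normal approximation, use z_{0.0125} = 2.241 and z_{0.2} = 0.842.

n = 92 per group

Cohen's d = |M₁ − M₂| / SD_pooled = |62.1 − 57.0| / 11.2 = 5.1 / 11.2 = 0.455.
For two independent groups with equal n: n = 2·((z_{α/2} + z_β) / d)².
z_{α/2} + z_β = 2.241 + 0.842 = 3.083.
n = 2 × (3.083 / 0.455)² = 2 × 6.776² = 2 × 45.91 = 91.8.
Round up to the next whole participant.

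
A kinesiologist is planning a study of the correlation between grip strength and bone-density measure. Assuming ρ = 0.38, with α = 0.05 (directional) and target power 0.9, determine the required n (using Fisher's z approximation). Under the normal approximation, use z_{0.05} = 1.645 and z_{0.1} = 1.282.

n = 57

Fisher's z: C = ½·ln((1+r)/(1−r)) = ½·ln(2.2258) = 0.4001.
n = ((z_{α} + z_β)/C)² + 3.
(1.645 + 1.282) / 0.4001 = 2.927 / 0.4001 = 7.316.
n = 7.316² + 3 = 53.52 + 3 = 56.5.
Round up.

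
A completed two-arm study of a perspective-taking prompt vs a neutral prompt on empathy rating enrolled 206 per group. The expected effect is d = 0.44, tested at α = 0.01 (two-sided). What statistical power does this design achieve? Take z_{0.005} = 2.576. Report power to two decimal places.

power ≈ 0.97

For two equal groups, power = Φ(d·√(n/2) − z_{α/2}).
d·√(n/2) = 0.44 × √(206/2) = 0.44 × 10.149 = 4.466.
z_β = 4.466 − 2.576 = 1.890.
Power = Φ(1.890) = 0.971.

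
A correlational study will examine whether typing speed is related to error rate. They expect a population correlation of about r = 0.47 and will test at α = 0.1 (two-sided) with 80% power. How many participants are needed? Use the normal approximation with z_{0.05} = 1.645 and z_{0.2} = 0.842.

n = 27

Fisher's z: C = ½·ln((1+r)/(1−r)) = ½·ln(2.7736) = 0.5101.
n = ((z_{α/2} + z_β)/C)² + 3.
(1.645 + 0.842) / 0.5101 = 2.487 / 0.5101 = 4.876.
n = 4.876² + 3 = 23.77 + 3 = 26.8.
Round up.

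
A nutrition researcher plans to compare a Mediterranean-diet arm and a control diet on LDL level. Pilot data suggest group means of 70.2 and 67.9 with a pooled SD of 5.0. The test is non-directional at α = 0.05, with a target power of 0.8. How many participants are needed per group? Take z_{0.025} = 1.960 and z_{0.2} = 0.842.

n = 75 per group

Cohen's d = |M₁ − M₂| / SD_pooled = |70.2 − 67.9| / 5.0 = 2.3 / 5.0 = 0.460.
For two independent groups with equal n: n = 2·((z_{α/2} + z_β) / d)².
z_{α/2} + z_β = 1.960 + 0.842 = 2.802.
n = 2 × (2.802 / 0.460)² = 2 × 6.091² = 2 × 37.10 = 74.2.
Round up to the next whole participant.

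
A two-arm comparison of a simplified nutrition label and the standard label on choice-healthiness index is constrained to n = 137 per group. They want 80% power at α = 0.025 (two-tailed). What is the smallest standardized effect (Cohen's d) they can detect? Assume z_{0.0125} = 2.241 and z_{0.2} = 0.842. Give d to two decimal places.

d_min ≈ 0.37

For two independent groups of n = 137 each: d_min = (z_{α/2} + z_β)·√(2/n).
z-sum = 2.241 + 0.842 = 3.083.
d_min = 3.083 × √(2/137) = 3.083 × 0.1208 = 0.373.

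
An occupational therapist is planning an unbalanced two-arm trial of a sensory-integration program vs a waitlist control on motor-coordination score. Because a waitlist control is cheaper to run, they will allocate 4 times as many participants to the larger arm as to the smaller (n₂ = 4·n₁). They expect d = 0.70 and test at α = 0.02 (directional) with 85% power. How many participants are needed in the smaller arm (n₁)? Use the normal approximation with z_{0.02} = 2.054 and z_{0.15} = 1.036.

n₁ = 25

With allocation ratio k = n₂/n₁ = 4, Var(x̄₁−x̄₂) = σ²(1/n₁ + 1/(k·n₁)) = σ²·(k+1)/(k·n₁).
So n₁ = (1 + 1/k)·((z_{α} + z_β)/d)² = 1.250 × (3.090/0.70)².
n₁ = 1.250 × 19.49 = 24.4.
Round up: n₁ = 25, giving n₂ = 4 × 25 = 100.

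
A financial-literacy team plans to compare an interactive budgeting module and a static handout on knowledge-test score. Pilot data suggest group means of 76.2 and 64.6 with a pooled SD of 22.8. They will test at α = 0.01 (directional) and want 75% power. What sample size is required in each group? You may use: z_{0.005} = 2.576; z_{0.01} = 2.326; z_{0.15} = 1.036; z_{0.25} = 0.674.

Cohen's d = |M₁ − M₂| / SD_pooled = |76.2 − 64.6| / 22.8 = 11.6 / 22.8 = 0.509.
For two independent groups with equal n: n = 2·((z_{α} + z_β) / d)².
z_{α} + z_β = 2.326 + 0.674 = 3.000.
n = 2 × (3.000 / 0.509)² = 2 × 5.894² = 2 × 34.74 = 69.5.
Round up to the next whole participant.

n = 70 per group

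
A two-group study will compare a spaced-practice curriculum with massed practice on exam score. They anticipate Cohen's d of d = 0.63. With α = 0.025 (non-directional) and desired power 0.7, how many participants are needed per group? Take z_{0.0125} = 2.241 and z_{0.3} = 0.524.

n = 39 per group

For two independent groups with equal n: n = 2·((z_{α/2} + z_β) / d)².
z_{α/2} + z_β = 2.241 + 0.524 = 2.765.
n = 2 × (2.765 / 0.63)² = 2 × 4.389² = 2 × 19.26 = 38.5.
Round up to the next whole participant.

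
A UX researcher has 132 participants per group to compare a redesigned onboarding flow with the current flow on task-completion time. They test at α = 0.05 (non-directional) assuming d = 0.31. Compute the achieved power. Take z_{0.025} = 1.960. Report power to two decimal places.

power ≈ 0.71

For two equal groups, power = Φ(d·√(n/2) − z_{α/2}).
d·√(n/2) = 0.31 × √(132/2) = 0.31 × 8.124 = 2.518.
z_β = 2.518 − 1.960 = 0.558.
Power = Φ(0.558) = 0.712.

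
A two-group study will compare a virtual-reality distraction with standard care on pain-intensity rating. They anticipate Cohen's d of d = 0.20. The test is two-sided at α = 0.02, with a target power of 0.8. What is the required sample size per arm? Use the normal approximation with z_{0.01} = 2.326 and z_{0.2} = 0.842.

n = 502 per group

For two independent groups with equal n: n = 2·((z_{α/2} + z_β) / d)².
z_{α/2} + z_β = 2.326 + 0.842 = 3.168.
n = 2 × (3.168 / 0.20)² = 2 × 15.840² = 2 × 250.91 = 501.8.
Round up to the next whole participant.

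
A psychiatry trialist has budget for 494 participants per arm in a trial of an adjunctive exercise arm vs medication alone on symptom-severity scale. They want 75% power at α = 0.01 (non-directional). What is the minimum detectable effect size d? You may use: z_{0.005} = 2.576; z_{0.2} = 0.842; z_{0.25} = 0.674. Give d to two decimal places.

For two independent groups of n = 494 each: d_min = (z_{α/2} + z_β)·√(2/n).
z-sum = 2.576 + 0.674 = 3.250.
d_min = 3.250 × √(2/494) = 3.250 × 0.0636 = 0.207.

d_min ≈ 0.21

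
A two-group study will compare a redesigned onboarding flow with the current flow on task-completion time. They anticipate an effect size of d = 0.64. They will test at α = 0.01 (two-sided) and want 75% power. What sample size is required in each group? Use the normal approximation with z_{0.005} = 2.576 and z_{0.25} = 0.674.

n = 52 per group

For two independent groups with equal n: n = 2·((z_{α/2} + z_β) / d)².
z_{α/2} + z_β = 2.576 + 0.674 = 3.250.
n = 2 × (3.250 / 0.64)² = 2 × 5.078² = 2 × 25.79 = 51.6.
Round up to the next whole participant.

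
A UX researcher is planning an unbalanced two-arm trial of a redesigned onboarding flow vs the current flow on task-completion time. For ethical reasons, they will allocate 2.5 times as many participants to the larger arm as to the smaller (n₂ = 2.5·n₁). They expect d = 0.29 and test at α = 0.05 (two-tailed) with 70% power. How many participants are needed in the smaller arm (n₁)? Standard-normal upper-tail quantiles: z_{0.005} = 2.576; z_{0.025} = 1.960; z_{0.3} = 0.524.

With allocation ratio k = n₂/n₁ = 2.5, Var(x̄₁−x̄₂) = σ²(1/n₁ + 1/(k·n₁)) = σ²·(k+1)/(k·n₁).
So n₁ = (1 + 1/k)·((z_{α/2} + z_β)/d)² = 1.400 × (2.484/0.29)².
n₁ = 1.400 × 73.37 = 102.7.
Round up: n₁ = 103, giving n₂ = ⌈2.5 × 103⌉ = ⌈257.5⌉ = 258.

n₁ = 103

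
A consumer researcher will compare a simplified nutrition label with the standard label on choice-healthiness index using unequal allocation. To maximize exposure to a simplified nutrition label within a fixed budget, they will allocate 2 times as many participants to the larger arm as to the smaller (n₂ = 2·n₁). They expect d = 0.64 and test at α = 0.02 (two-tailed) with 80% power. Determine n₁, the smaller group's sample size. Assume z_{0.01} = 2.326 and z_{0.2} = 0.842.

n₁ = 37

With allocation ratio k = n₂/n₁ = 2, Var(x̄₁−x̄₂) = σ²(1/n₁ + 1/(k·n₁)) = σ²·(k+1)/(k·n₁).
So n₁ = (1 + 1/k)·((z_{α/2} + z_β)/d)² = 1.500 × (3.168/0.64)².
n₁ = 1.500 × 24.50 = 36.8.
Round up: n₁ = 37, giving n₂ = 2 × 37 = 74.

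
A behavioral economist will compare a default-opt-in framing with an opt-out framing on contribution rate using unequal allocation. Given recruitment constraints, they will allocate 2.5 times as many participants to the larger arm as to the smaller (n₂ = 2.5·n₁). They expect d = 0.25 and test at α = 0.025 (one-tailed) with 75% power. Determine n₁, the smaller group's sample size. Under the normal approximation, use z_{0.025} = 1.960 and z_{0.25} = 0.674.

n₁ = 156

With allocation ratio k = n₂/n₁ = 2.5, Var(x̄₁−x̄₂) = σ²(1/n₁ + 1/(k·n₁)) = σ²·(k+1)/(k·n₁).
So n₁ = (1 + 1/k)·((z_{α} + z_β)/d)² = 1.400 × (2.634/0.25)².
n₁ = 1.400 × 111.01 = 155.4.
Round up: n₁ = 156, giving n₂ = 2.5 × 156 = 390.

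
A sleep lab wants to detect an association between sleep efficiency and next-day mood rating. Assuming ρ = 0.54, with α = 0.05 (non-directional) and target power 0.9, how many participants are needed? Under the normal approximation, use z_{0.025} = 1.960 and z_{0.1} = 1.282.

n = 32

Fisher's z: C = ½·ln((1+r)/(1−r)) = ½·ln(3.3478) = 0.6042.
n = ((z_{α/2} + z_β)/C)² + 3.
(1.960 + 1.282) / 0.6042 = 3.242 / 0.6042 = 5.366.
n = 5.366² + 3 = 28.79 + 3 = 31.8.
Round up.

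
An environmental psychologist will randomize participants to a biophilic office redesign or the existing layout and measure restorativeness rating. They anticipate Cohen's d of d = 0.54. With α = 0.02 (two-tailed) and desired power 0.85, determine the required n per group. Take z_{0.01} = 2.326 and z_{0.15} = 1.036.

n = 78 per group

For two independent groups with equal n: n = 2·((z_{α/2} + z_β) / d)².
z_{α/2} + z_β = 2.326 + 1.036 = 3.362.
n = 2 × (3.362 / 0.54)² = 2 × 6.226² = 2 × 38.76 = 77.5.
Round up to the next whole participant.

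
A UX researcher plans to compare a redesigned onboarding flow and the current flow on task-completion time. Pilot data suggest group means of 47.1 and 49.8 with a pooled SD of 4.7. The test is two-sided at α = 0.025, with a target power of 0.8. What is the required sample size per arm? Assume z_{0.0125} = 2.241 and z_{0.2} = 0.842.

n = 58 per group

Cohen's d = |M₁ − M₂| / SD_pooled = |47.1 − 49.8| / 4.7 = 2.7 / 4.7 = 0.574.
For two independent groups with equal n: n = 2·((z_{α/2} + z_β) / d)².
z_{α/2} + z_β = 2.241 + 0.842 = 3.083.
n = 2 × (3.083 / 0.574)² = 2 × 5.371² = 2 × 28.85 = 57.7.
Round up to the next whole participant.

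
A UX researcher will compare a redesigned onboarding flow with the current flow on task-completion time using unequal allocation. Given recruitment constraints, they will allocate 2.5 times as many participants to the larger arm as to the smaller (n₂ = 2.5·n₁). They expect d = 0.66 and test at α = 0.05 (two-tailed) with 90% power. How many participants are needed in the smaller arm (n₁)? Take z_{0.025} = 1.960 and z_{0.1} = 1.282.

n₁ = 34

With allocation ratio k = n₂/n₁ = 2.5, Var(x̄₁−x̄₂) = σ²(1/n₁ + 1/(k·n₁)) = σ²·(k+1)/(k·n₁).
So n₁ = (1 + 1/k)·((z_{α/2} + z_β)/d)² = 1.400 × (3.242/0.66)².
n₁ = 1.400 × 24.13 = 33.8.
Round up: n₁ = 34, giving n₂ = 2.5 × 34 = 85.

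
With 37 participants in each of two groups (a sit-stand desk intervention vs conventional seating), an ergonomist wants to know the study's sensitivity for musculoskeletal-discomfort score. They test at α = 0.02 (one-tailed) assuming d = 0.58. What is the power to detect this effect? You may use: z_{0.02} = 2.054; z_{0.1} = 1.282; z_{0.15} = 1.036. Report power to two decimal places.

power ≈ 0.67

For two equal groups, power = Φ(d·√(n/2) − z_{α}).
d·√(n/2) = 0.58 × √(37/2) = 0.58 × 4.301 = 2.495.
z_β = 2.495 − 2.054 = 0.441.
Power = Φ(0.441) = 0.670.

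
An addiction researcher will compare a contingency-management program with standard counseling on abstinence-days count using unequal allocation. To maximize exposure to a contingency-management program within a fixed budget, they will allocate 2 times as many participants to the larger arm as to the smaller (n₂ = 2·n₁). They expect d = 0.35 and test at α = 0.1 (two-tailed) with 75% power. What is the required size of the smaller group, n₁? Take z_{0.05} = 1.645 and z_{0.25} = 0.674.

With allocation ratio k = n₂/n₁ = 2, Var(x̄₁−x̄₂) = σ²(1/n₁ + 1/(k·n₁)) = σ²·(k+1)/(k·n₁).
So n₁ = (1 + 1/k)·((z_{α/2} + z_β)/d)² = 1.500 × (2.319/0.35)².
n₁ = 1.500 × 43.90 = 65.9.
Round up: n₁ = 66, giving n₂ = 2 × 66 = 132.

n₁ = 66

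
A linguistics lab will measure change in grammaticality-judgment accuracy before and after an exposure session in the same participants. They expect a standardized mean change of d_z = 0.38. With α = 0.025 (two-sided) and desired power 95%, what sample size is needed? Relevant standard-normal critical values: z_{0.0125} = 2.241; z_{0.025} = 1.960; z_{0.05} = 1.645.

For a paired (one-sample on differences) test: n = ((z_{α/2} + z_β) / d)².
z_{α/2} + z_β = 2.241 + 1.645 = 3.886.
n = (3.886 / 0.38)² = 10.226² = 104.58.
Round up.

n = 105 pairs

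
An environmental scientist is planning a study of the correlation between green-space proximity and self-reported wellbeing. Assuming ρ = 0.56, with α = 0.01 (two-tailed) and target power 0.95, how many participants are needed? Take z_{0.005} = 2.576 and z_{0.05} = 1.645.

n = 48

Fisher's z: C = ½·ln((1+r)/(1−r)) = ½·ln(3.5455) = 0.6328.
n = ((z_{α/2} + z_β)/C)² + 3.
(2.576 + 1.645) / 0.6328 = 4.221 / 0.6328 = 6.670.
n = 6.670² + 3 = 44.49 + 3 = 47.5.
Round up.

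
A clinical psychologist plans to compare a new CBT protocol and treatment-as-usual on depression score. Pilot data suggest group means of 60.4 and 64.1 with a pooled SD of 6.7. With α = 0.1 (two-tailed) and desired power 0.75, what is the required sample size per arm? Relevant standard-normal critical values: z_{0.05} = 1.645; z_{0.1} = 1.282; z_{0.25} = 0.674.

Cohen's d = |M₁ − M₂| / SD_pooled = |60.4 − 64.1| / 6.7 = 3.7 / 6.7 = 0.552.
For two independent groups with equal n: n = 2·((z_{α/2} + z_β) / d)².
z_{α/2} + z_β = 1.645 + 0.674 = 2.319.
n = 2 × (2.319 / 0.552)² = 2 × 4.201² = 2 × 17.65 = 35.3.
Round up to the next whole participant.

n = 36 per group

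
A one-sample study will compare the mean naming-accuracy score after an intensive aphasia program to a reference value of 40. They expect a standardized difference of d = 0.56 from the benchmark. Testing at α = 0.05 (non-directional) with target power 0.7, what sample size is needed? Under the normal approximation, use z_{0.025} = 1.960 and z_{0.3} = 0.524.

For a one-sample test: n = ((z_{α/2} + z_β) / d)².
z_{α/2} + z_β = 1.960 + 0.524 = 2.484.
n = (2.484 / 0.56)² = 4.436² = 19.68.
Round up.

n = 20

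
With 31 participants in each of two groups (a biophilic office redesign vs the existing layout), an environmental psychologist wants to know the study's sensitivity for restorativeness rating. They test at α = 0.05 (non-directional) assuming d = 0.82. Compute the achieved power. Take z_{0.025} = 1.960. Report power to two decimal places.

For two equal groups, power = Φ(d·√(n/2) − z_{α/2}).
d·√(n/2) = 0.82 × √(31/2) = 0.82 × 3.937 = 3.228.
z_β = 3.228 − 1.960 = 1.268.
Power = Φ(1.268) = 0.898.

power ≈ 0.90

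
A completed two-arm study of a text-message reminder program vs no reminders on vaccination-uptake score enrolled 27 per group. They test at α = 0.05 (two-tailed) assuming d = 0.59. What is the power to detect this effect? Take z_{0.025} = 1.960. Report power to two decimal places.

For two equal groups, power = Φ(d·√(n/2) − z_{α/2}).
d·√(n/2) = 0.59 × √(27/2) = 0.59 × 3.674 = 2.168.
z_β = 2.168 − 1.960 = 0.208.
Power = Φ(0.208) = 0.582.

power ≈ 0.58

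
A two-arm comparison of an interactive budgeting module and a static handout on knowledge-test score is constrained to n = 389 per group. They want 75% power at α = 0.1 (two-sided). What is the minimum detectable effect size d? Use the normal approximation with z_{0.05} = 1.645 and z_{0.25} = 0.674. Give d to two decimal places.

d_min ≈ 0.17

For two independent groups of n = 389 each: d_min = (z_{α/2} + z_β)·√(2/n).
z-sum = 1.645 + 0.674 = 2.319.
d_min = 2.319 × √(2/389) = 2.319 × 0.0717 = 0.166.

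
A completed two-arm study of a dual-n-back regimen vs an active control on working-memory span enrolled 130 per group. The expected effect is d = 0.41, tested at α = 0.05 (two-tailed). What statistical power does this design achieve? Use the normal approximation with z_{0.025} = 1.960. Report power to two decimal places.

For two equal groups, power = Φ(d·√(n/2) − z_{α/2}).
d·√(n/2) = 0.41 × √(130/2) = 0.41 × 8.062 = 3.306.
z_β = 3.306 − 1.960 = 1.346.
Power = Φ(1.346) = 0.911.

power ≈ 0.91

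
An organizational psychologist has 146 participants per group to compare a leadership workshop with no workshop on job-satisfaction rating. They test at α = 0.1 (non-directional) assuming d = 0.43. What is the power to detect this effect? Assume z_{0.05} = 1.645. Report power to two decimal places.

For two equal groups, power = Φ(d·√(n/2) − z_{α/2}).
d·√(n/2) = 0.43 × √(146/2) = 0.43 × 8.544 = 3.674.
z_β = 3.674 − 1.645 = 2.029.
Power = Φ(2.029) = 0.979.

power ≈ 0.98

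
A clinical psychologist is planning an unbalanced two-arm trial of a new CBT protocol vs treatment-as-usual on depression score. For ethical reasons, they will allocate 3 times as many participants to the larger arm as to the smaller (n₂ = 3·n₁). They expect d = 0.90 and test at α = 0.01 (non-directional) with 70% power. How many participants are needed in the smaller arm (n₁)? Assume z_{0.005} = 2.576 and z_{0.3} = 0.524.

With allocation ratio k = n₂/n₁ = 3, Var(x̄₁−x̄₂) = σ²(1/n₁ + 1/(k·n₁)) = σ²·(k+1)/(k·n₁).
So n₁ = (1 + 1/k)·((z_{α/2} + z_β)/d)² = 1.333 × (3.100/0.90)².
n₁ = 1.333 × 11.86 = 15.8.
Round up: n₁ = 16, giving n₂ = 3 × 16 = 48.

n₁ = 16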